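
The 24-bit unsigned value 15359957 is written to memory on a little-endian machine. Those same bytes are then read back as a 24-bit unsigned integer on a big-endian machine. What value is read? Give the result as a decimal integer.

15359957 in 24-bit hexadecimal is 0xEA5FD5.
Stored little-endian, the bytes at ascending addresses are D5 5F EA.
Read back as big-endian, the last byte is least significant, giving 0xD55FEA.
0xD55FEA = 13983722.

13983722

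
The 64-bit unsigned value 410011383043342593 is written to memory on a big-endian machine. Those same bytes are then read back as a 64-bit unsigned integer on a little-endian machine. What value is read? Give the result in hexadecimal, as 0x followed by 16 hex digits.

410011383043342593 in 64-bit hexadecimal is 0x05B0A72E382A4101.
Stored big-endian, the bytes at ascending addresses are 05 B0 A7 2E 38 2A 41 01.
Read back as little-endian, the first byte is least significant, giving 0x01412A382EA7B005.

0x01412A382EA7B005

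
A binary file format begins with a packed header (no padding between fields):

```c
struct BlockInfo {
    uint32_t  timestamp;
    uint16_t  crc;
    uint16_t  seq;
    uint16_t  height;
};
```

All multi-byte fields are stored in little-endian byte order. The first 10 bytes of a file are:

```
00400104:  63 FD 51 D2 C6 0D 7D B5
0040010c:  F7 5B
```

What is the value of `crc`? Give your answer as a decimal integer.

3526

`crc` follows `timestamp` (4 bytes), so it starts at byte offset 4 and occupies 2 bytes.
Bytes at offsets 4..5: C6 0D.
Little-endian stores the least-significant byte at the lowest address.
Reassemble most-significant byte first: 0D C6 → 0x0DC6.
0x0DC6 = 3526.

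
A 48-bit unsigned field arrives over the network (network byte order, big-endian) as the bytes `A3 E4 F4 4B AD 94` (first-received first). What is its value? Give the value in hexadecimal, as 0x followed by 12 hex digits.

In big-endian order the high byte comes first in memory.
The bytes are already most-significant first: 0xA3E4F44BAD94.

0xA3E4F44BAD94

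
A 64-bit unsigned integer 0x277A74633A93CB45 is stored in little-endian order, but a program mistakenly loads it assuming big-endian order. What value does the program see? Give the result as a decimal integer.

Stored little-endian, the bytes at ascending addresses are 45 CB 93 3A 63 74 7A 27.
Read back as big-endian, the last byte is least significant, giving 0x45CB933A63747A27.
0x45CB933A63747A27 = 5029275287875254823.

5029275287875254823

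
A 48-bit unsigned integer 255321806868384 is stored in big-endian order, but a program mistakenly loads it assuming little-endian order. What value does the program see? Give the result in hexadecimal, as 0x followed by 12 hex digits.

0xA00F9ABD36E8

255321806868384 in 48-bit hexadecimal is 0xE836BD9A0FA0.
Stored big-endian, the bytes at ascending addresses are E8 36 BD 9A 0F A0.
Read back as little-endian, the first byte is least significant, giving 0xA00F9ABD36E8.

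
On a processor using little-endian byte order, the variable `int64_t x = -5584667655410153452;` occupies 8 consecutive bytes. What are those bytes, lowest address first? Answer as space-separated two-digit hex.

Two's complement of -5584667655410153452 in 64 bits: 5584667655410153452 = 0x4D80B9A4CD55F7EC; invert → 0xB27F465B32AA0813; add 1 → 0xB27F465B32AA0814.
Split into bytes (most-significant first): B2 7F 46 5B 32 AA 08 14.
In little-endian order the low byte comes first in memory.
So at ascending addresses the bytes are 14 08 AA 32 5B 46 7F B2.

14 08 AA 32 5B 46 7F B2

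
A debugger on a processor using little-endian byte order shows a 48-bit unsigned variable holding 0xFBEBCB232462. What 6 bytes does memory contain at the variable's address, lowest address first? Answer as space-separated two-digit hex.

62 24 23 CB EB FB

Split into bytes (most-significant first): FB EB CB 23 24 62.
In little-endian order the low byte comes first in memory.
So at ascending addresses the bytes are 62 24 23 CB EB FB.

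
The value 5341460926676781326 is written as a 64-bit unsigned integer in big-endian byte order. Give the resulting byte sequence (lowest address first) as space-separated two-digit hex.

4A 20 AE 69 9C 32 C9 0E

5341460926676781326 in hexadecimal, padded to 64 bits, is 0x4A20AE699C32C90E.
Split into bytes (most-significant first): 4A 20 AE 69 9C 32 C9 0E.
In big-endian order the high byte comes first in memory.
So the memory order matches the most-significant-first order: 4A 20 AE 69 9C 32 C9 0E.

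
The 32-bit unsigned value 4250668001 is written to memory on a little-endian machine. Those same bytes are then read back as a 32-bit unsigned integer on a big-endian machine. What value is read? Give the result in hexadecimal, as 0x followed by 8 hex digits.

0xE10B5CFD

4250668001 in 32-bit hexadecimal is 0xFD5C0BE1.
Stored little-endian, the bytes at ascending addresses are E1 0B 5C FD.
Read back as big-endian, the last byte is least significant, giving 0xE10B5CFD.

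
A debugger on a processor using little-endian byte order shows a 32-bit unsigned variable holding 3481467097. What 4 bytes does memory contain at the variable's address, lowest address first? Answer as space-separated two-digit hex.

3481467097 in hexadecimal, padded to 32 bits, is 0xCF82F8D9.
Split into bytes (most-significant first): CF 82 F8 D9.
Little-endian: lowest address holds the least-significant byte.
So at ascending addresses the bytes are D9 F8 82 CF.

D9 F8 82 CF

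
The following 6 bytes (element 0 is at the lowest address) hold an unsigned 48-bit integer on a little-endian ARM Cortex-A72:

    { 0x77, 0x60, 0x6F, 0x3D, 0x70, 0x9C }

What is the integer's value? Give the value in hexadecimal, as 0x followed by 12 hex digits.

In little-endian order the low byte comes first in memory.
Reassemble most-significant byte first: 9C 70 3D 6F 60 77 → 0x9C703D6F6077.

0x9C703D6F6077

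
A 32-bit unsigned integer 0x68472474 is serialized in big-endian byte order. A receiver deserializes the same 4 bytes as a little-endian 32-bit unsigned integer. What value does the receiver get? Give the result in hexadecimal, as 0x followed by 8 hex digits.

Stored big-endian, the bytes at ascending addresses are 68 47 24 74.
Read back as little-endian, the first byte is least significant, giving 0x74244768.

0x74244768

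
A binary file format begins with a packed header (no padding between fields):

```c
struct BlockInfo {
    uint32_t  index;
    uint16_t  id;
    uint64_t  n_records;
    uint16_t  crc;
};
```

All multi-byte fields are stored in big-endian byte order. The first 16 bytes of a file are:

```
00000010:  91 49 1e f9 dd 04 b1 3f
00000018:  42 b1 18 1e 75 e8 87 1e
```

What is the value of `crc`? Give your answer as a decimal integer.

34590

`crc` follows `index` (4 B), `id` (2 B), `n_records` (8 B), so it starts at offset 4 + 2 + 8 = 14 and occupies 2 bytes.
Bytes at offsets 14..15: 87 1E.
Big-endian stores the most-significant byte at the lowest address.
The bytes are already most-significant first: 0x871E.
0x871E = 34590.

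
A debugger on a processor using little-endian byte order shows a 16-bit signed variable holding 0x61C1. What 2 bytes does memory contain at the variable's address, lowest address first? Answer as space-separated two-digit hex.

C1 61

Split into bytes (most-significant first): 61 C1.
Little-endian stores the least-significant byte at the lowest address.
So at ascending addresses the bytes are C1 61.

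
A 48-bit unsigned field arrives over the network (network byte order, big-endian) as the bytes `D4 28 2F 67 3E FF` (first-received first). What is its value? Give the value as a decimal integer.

233269059075839

Big-endian stores the most-significant byte at the lowest address.
The bytes are already most-significant first: 0xD4282F673EFF.
0xD4282F673EFF = 233269059075839.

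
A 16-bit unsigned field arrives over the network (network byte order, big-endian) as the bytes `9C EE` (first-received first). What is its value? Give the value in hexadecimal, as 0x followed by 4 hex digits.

Big-endian stores the most-significant byte at the lowest address.
The bytes are already most-significant first: 0x9CEE.

0x9CEE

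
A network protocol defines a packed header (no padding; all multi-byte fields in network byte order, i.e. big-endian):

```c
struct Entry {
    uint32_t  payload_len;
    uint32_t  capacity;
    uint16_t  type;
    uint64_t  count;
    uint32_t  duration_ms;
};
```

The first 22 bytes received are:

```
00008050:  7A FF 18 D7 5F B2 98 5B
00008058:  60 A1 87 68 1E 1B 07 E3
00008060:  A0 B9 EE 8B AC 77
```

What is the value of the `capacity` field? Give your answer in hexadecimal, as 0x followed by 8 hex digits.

`capacity` follows `payload_len` (4 bytes), so it starts at byte offset 4 and occupies 4 bytes.
Bytes at offsets 4..7: 5F B2 98 5B.
In big-endian order the high byte comes first in memory.
The bytes are already most-significant first: 0x5FB2985B.

0x5FB2985B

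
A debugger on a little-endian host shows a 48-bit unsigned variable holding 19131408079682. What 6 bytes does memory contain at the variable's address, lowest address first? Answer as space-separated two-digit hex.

42 5B C8 60 66 11

19131408079682 in hexadecimal, padded to 48 bits, is 0x116660C85B42.
Split into bytes (most-significant first): 11 66 60 C8 5B 42.
Little-endian stores the least-significant byte at the lowest address.
So at ascending addresses the bytes are 42 5B C8 60 66 11.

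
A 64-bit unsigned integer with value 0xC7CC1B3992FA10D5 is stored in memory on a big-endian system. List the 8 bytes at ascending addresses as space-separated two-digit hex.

Split into bytes (most-significant first): C7 CC 1B 39 92 FA 10 D5.
Big-endian stores the most-significant byte at the lowest address.
So the memory order matches the most-significant-first order: C7 CC 1B 39 92 FA 10 D5.

C7 CC 1B 39 92 FA 10 D5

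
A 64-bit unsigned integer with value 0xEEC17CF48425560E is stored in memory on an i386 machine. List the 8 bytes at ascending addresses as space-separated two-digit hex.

0E 56 25 84 F4 7C C1 EE

Split into bytes (most-significant first): EE C1 7C F4 84 25 56 0E.
Little-endian stores the least-significant byte at the lowest address.
So at ascending addresses the bytes are 0E 56 25 84 F4 7C C1 EE.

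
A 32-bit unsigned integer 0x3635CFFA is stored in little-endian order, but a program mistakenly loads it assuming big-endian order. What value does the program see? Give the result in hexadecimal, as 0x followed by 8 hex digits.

Stored little-endian, the bytes at ascending addresses are FA CF 35 36.
Read back as big-endian, the last byte is least significant, giving 0xFACF3536.

0xFACF3536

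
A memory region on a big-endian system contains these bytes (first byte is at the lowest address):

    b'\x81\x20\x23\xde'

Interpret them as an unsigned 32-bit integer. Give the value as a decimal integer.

2166367198

Big-endian: lowest address holds the most-significant byte.
The bytes are already most-significant first: 0x812023DE.
0x812023DE = 2166367198.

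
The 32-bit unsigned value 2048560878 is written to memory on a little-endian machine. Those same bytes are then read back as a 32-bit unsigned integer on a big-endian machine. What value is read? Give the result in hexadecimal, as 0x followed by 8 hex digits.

0xEE8E1A7A

2048560878 in 32-bit hexadecimal is 0x7A1A8EEE.
Stored little-endian, the bytes at ascending addresses are EE 8E 1A 7A.
Read back as big-endian, the last byte is least significant, giving 0xEE8E1A7A.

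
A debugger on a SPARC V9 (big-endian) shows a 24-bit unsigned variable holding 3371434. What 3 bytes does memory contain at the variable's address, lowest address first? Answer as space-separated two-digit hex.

3371434 in hexadecimal, padded to 24 bits, is 0x3371AA.
Split into bytes (most-significant first): 33 71 AA.
Big-endian: lowest address holds the most-significant byte.
So the memory order matches the most-significant-first order: 33 71 AA.

33 71 AA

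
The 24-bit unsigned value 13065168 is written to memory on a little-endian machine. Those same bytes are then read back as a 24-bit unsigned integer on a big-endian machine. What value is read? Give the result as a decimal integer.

13065168 in 24-bit hexadecimal is 0xC75BD0.
Stored little-endian, the bytes at ascending addresses are D0 5B C7.
Read back as big-endian, the last byte is least significant, giving 0xD05BC7.
0xD05BC7 = 13654983.

13654983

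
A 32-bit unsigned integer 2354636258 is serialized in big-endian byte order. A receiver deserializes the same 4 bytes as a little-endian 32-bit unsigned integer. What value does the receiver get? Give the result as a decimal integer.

2354636258 in 32-bit hexadecimal is 0x8C58E5E2.
Stored big-endian, the bytes at ascending addresses are 8C 58 E5 E2.
Read back as little-endian, the first byte is least significant, giving 0xE2E5588C.
0xE2E5588C = 3806681228.

3806681228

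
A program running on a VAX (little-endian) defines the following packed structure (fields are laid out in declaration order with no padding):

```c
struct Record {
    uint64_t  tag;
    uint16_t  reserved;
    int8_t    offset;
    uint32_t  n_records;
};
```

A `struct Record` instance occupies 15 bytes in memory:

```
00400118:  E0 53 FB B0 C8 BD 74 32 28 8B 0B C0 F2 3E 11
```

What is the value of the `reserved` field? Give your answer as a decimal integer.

35624

`reserved` follows `tag` (8 bytes), so it starts at byte offset 8 and occupies 2 bytes.
Bytes at offsets 8..9: 28 8B.
Little-endian: lowest address holds the least-significant byte.
Reassemble most-significant byte first: 8B 28 → 0x8B28.
0x8B28 = 35624.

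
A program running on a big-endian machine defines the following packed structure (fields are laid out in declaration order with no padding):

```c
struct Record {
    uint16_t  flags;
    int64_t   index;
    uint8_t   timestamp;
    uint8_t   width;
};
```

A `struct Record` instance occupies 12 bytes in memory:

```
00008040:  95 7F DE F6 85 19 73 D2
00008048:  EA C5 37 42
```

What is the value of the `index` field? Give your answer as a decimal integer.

-2380569008654849339

`index` follows `flags` (2 bytes), so it starts at byte offset 2 and occupies 8 bytes.
Bytes at offsets 2..9: DE F6 85 19 73 D2 EA C5.
Big-endian: lowest address holds the most-significant byte.
The bytes are already most-significant first: 0xDEF6851973D2EAC5.
Top bit is set, so as a signed 64-bit value this is 0xDEF6851973D2EAC5 − 2^64 = -2380569008654849339.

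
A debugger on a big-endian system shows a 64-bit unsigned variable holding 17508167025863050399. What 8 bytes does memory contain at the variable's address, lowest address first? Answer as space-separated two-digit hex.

F2 F9 81 25 D4 C6 44 9F

17508167025863050399 in hexadecimal, padded to 64 bits, is 0xF2F98125D4C6449F.
Split into bytes (most-significant first): F2 F9 81 25 D4 C6 44 9F.
Big-endian: lowest address holds the most-significant byte.
So the memory order matches the most-significant-first order: F2 F9 81 25 D4 C6 44 9F.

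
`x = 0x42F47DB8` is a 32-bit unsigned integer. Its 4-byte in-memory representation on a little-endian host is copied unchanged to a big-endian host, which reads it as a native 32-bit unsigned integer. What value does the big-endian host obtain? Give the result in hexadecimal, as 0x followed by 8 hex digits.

Stored little-endian, the bytes at ascending addresses are B8 7D F4 42.
Read back as big-endian, the last byte is least significant, giving 0xB87DF442.

0xB87DF442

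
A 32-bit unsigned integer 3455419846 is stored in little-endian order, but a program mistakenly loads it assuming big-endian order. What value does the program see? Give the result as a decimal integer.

3330667981

3455419846 in 32-bit hexadecimal is 0xCDF585C6.
Stored little-endian, the bytes at ascending addresses are C6 85 F5 CD.
Read back as big-endian, the last byte is least significant, giving 0xC685F5CD.
0xC685F5CD = 3330667981.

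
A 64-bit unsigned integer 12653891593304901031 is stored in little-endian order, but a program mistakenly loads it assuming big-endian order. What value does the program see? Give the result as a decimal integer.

12653891593304901031 in 64-bit hexadecimal is 0xAF9BA75C653D85A7.
Stored little-endian, the bytes at ascending addresses are A7 85 3D 65 5C A7 9B AF.
Read back as big-endian, the last byte is least significant, giving 0xA7853D655CA79BAF.
0xA7853D655CA79BAF = 12071121881791962031.

12071121881791962031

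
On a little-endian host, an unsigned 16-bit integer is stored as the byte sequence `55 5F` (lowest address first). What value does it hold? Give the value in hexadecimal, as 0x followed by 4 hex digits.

0x5F55

Little-endian stores the least-significant byte at the lowest address.
Reassemble most-significant byte first: 5F 55 → 0x5F55.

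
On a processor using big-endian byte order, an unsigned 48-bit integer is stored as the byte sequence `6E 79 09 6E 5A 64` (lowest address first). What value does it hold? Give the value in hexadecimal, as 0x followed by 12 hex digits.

0x6E79096E5A64

Big-endian stores the most-significant byte at the lowest address.
The bytes are already most-significant first: 0x6E79096E5A64.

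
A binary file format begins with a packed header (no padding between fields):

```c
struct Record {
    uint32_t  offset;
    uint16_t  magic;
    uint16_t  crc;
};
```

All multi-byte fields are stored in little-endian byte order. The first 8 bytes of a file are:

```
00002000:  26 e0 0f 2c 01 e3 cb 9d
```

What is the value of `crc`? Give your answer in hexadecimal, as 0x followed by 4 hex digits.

`crc` follows `offset` (4 B), `magic` (2 B), so it starts at offset 4 + 2 = 6 and occupies 2 bytes.
Bytes at offsets 6..7: CB 9D.
In little-endian order the low byte comes first in memory.
Reassemble most-significant byte first: 9D CB → 0x9DCB.

0x9DCB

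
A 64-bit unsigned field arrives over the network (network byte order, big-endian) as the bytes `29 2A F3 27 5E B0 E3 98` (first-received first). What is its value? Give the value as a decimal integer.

In big-endian order the high byte comes first in memory.
The bytes are already most-significant first: 0x292AF3275EB0E398.
0x292AF3275EB0E398 = 2966450654994817944.

2966450654994817944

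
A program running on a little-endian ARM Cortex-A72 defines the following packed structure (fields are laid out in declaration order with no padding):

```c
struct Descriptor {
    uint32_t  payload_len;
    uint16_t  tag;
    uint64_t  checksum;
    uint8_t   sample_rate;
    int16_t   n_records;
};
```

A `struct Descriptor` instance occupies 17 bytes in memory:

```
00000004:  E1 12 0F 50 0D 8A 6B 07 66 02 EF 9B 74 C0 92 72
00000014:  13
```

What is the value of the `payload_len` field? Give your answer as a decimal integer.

`payload_len` is the first field, at byte offset 0, occupying 4 bytes.
Bytes at offsets 0..3: E1 12 0F 50.
Little-endian: lowest address holds the least-significant byte.
Reassemble most-significant byte first: 50 0F 12 E1 → 0x500F12E1.
0x500F12E1 = 1343165153.

1343165153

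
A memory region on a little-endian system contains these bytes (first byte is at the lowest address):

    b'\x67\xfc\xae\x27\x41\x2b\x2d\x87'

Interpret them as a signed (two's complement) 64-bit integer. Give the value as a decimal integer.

-8706254945798652825

Little-endian: lowest address holds the least-significant byte.
Reassemble most-significant byte first: 87 2D 2B 41 27 AE FC 67 → 0x872D2B4127AEFC67.
Top bit is set, so as a signed 64-bit value this is 0x872D2B4127AEFC67 − 2^64 = -8706254945798652825.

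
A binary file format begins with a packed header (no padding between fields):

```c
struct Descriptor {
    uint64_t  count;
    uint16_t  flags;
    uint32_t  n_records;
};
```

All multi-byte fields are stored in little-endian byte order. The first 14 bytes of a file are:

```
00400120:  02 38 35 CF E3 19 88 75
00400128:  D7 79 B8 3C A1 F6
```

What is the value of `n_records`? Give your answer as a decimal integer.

4137761976

`n_records` follows `count` (8 B), `flags` (2 B), so it starts at offset 8 + 2 = 10 and occupies 4 bytes.
Bytes at offsets 10..13: B8 3C A1 F6.
In little-endian order the low byte comes first in memory.
Reassemble most-significant byte first: F6 A1 3C B8 → 0xF6A13CB8.
0xF6A13CB8 = 4137761976.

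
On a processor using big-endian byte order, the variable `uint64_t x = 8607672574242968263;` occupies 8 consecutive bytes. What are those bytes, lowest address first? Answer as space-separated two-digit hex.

8607672574242968263 in hexadecimal, padded to 64 bits, is 0x77749899D29FD2C7.
Split into bytes (most-significant first): 77 74 98 99 D2 9F D2 C7.
Big-endian: lowest address holds the most-significant byte.
So the memory order matches the most-significant-first order: 77 74 98 99 D2 9F D2 C7.

77 74 98 99 D2 9F D2 C7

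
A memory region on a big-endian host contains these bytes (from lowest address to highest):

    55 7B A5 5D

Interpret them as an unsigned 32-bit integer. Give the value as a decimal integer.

1434166621

In big-endian order the high byte comes first in memory.
The bytes are already most-significant first: 0x557BA55D.
0x557BA55D = 1434166621.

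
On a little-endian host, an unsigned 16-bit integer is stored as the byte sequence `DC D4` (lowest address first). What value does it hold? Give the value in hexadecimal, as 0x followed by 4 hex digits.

0xD4DC

In little-endian order the low byte comes first in memory.
Reassemble most-significant byte first: D4 DC → 0xD4DC.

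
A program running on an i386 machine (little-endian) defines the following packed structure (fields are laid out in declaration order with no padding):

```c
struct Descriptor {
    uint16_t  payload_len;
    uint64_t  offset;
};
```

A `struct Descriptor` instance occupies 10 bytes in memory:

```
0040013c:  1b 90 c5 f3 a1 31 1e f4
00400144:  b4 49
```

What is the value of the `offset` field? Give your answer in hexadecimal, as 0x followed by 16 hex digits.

0x49B4F41E31A1F3C5

`offset` follows `payload_len` (2 bytes), so it starts at byte offset 2 and occupies 8 bytes.
Bytes at offsets 2..9: C5 F3 A1 31 1E F4 B4 49.
Little-endian stores the least-significant byte at the lowest address.
Reassemble most-significant byte first: 49 B4 F4 1E 31 A1 F3 C5 → 0x49B4F41E31A1F3C5.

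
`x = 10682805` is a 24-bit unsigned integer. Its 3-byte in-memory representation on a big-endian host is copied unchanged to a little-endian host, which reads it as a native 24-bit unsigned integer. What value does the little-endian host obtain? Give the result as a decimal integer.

10682805 in 24-bit hexadecimal is 0xA301B5.
Stored big-endian, the bytes at ascending addresses are A3 01 B5.
Read back as little-endian, the first byte is least significant, giving 0xB501A3.
0xB501A3 = 11862435.

11862435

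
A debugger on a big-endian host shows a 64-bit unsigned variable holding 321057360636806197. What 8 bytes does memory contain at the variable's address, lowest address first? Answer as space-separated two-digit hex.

04 74 9F F7 ED 48 04 35

321057360636806197 in hexadecimal, padded to 64 bits, is 0x04749FF7ED480435.
Split into bytes (most-significant first): 04 74 9F F7 ED 48 04 35.
In big-endian order the high byte comes first in memory.
So the memory order matches the most-significant-first order: 04 74 9F F7 ED 48 04 35.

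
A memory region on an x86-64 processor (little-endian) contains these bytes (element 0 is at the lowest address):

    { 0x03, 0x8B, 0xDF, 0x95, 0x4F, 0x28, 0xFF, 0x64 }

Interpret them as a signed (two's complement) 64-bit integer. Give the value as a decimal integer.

Little-endian stores the least-significant byte at the lowest address.
Reassemble most-significant byte first: 64 FF 28 4F 95 DF 8B 03 → 0x64FF284F95DF8B03.
0x64FF284F95DF8B03 = 7277579845135993603.

7277579845135993603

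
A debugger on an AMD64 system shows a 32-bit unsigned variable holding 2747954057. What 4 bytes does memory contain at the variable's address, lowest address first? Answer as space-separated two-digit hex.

89 73 CA A3

2747954057 in hexadecimal, padded to 32 bits, is 0xA3CA7389.
Split into bytes (most-significant first): A3 CA 73 89.
Little-endian stores the least-significant byte at the lowest address.
So at ascending addresses the bytes are 89 73 CA A3.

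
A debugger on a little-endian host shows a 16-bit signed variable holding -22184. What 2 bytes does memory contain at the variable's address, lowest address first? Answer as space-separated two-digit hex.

Two's complement of -22184 in 16 bits: 22184 = 0x56A8; invert → 0xA957; add 1 → 0xA958.
Split into bytes (most-significant first): A9 58.
In little-endian order the low byte comes first in memory.
So at ascending addresses the bytes are 58 A9.

58 A9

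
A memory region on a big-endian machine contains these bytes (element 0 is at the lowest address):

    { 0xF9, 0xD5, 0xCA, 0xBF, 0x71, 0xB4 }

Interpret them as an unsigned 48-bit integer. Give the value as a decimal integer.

274696624894388

Big-endian stores the most-significant byte at the lowest address.
The bytes are already most-significant first: 0xF9D5CABF71B4.
0xF9D5CABF71B4 = 274696624894388.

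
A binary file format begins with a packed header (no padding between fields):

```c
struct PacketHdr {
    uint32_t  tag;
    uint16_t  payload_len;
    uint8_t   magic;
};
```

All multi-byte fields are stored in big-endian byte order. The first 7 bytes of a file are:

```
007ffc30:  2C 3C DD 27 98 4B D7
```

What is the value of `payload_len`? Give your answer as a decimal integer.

38987

`payload_len` follows `tag` (4 bytes), so it starts at byte offset 4 and occupies 2 bytes.
Bytes at offsets 4..5: 98 4B.
In big-endian order the high byte comes first in memory.
The bytes are already most-significant first: 0x984B.
0x984B = 38987.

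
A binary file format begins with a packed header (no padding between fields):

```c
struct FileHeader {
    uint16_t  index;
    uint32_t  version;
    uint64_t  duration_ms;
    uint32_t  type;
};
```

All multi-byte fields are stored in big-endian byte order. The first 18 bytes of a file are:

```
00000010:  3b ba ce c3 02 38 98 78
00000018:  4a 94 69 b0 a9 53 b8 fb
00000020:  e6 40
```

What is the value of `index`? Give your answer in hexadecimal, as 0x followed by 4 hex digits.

`index` is the first field, at byte offset 0, occupying 2 bytes.
Bytes at offsets 0..1: 3B BA.
In big-endian order the high byte comes first in memory.
The bytes are already most-significant first: 0x3BBA.

0x3BBA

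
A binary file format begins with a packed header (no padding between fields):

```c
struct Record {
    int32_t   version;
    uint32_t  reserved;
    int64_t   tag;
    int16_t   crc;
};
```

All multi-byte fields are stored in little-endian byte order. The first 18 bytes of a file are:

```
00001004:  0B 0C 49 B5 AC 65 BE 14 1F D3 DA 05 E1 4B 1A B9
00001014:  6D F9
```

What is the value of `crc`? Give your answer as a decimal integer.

`crc` follows `version` (4 B), `reserved` (4 B), `tag` (8 B), so it starts at offset 4 + 4 + 8 = 16 and occupies 2 bytes.
Bytes at offsets 16..17: 6D F9.
In little-endian order the low byte comes first in memory.
Reassemble most-significant byte first: F9 6D → 0xF96D.
Top bit is set, so as a signed 16-bit value this is 0xF96D − 2^16 = -1683.

-1683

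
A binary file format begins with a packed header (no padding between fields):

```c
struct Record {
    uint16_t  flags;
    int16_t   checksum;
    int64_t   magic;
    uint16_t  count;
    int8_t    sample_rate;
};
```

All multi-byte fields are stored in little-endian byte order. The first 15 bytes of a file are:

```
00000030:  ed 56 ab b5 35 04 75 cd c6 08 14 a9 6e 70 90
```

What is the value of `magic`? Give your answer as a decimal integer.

`magic` follows `flags` (2 B), `checksum` (2 B), so it starts at offset 2 + 2 = 4 and occupies 8 bytes.
Bytes at offsets 4..11: 35 04 75 CD C6 08 14 A9.
In little-endian order the low byte comes first in memory.
Reassemble most-significant byte first: A9 14 08 C6 CD 75 04 35 → 0xA91408C6CD750435.
Top bit is set, so as a signed 64-bit value this is 0xA91408C6CD750435 − 2^64 = -6263371531821972427.

-6263371531821972427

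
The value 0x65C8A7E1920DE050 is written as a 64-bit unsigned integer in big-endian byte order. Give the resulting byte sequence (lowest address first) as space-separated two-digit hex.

Split into bytes (most-significant first): 65 C8 A7 E1 92 0D E0 50.
Big-endian stores the most-significant byte at the lowest address.
So the memory order matches the most-significant-first order: 65 C8 A7 E1 92 0D E0 50.

65 C8 A7 E1 92 0D E0 50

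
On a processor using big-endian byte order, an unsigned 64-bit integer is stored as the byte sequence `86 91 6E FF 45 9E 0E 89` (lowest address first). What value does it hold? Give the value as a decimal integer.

9696653515369090697

In big-endian order the high byte comes first in memory.
The bytes are already most-significant first: 0x86916EFF459E0E89.
0x86916EFF459E0E89 = 9696653515369090697.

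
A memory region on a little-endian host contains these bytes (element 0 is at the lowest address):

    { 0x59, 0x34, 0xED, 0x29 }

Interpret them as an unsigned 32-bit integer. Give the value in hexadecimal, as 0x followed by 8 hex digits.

In little-endian order the low byte comes first in memory.
Reassemble most-significant byte first: 29 ED 34 59 → 0x29ED3459.

0x29ED3459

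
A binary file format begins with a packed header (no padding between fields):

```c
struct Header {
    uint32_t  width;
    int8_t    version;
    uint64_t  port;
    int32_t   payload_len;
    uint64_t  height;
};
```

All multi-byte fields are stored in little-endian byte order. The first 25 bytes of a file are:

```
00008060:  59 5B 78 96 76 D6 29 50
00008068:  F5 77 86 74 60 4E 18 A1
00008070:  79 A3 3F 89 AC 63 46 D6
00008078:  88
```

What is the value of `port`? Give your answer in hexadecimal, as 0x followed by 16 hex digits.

`port` follows `width` (4 B), `version` (1 B), so it starts at offset 4 + 1 = 5 and occupies 8 bytes.
Bytes at offsets 5..12: D6 29 50 F5 77 86 74 60.
Little-endian stores the least-significant byte at the lowest address.
Reassemble most-significant byte first: 60 74 86 77 F5 50 29 D6 → 0x60748677F55029D6.

0x60748677F55029D6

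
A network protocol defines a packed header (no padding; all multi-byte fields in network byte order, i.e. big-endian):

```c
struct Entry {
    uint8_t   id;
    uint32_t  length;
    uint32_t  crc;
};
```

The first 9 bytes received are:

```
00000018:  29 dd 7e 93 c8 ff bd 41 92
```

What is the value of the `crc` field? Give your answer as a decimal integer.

4290593170

`crc` follows `id` (1 B), `length` (4 B), so it starts at offset 1 + 4 = 5 and occupies 4 bytes.
Bytes at offsets 5..8: FF BD 41 92.
In big-endian order the high byte comes first in memory.
The bytes are already most-significant first: 0xFFBD4192.
0xFFBD4192 = 4290593170.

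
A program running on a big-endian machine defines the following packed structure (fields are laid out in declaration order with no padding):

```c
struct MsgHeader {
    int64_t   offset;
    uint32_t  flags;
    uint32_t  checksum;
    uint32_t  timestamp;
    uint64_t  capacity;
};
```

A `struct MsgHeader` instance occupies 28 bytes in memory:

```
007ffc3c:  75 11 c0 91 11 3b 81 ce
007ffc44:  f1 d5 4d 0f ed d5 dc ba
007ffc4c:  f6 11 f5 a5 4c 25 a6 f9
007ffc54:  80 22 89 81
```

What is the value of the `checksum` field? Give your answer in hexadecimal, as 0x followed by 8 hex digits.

0xEDD5DCBA

`checksum` follows `offset` (8 B), `flags` (4 B), so it starts at offset 8 + 4 = 12 and occupies 4 bytes.
Bytes at offsets 12..15: ED D5 DC BA.
Big-endian stores the most-significant byte at the lowest address.
The bytes are already most-significant first: 0xEDD5DCBA.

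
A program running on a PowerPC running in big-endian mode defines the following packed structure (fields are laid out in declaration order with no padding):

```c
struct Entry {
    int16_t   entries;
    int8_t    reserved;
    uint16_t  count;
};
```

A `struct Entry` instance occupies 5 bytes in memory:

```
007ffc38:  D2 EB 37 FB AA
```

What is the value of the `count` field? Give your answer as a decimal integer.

`count` follows `entries` (2 B), `reserved` (1 B), so it starts at offset 2 + 1 = 3 and occupies 2 bytes.
Bytes at offsets 3..4: FB AA.
Big-endian: lowest address holds the most-significant byte.
The bytes are already most-significant first: 0xFBAA.
0xFBAA = 64426.

64426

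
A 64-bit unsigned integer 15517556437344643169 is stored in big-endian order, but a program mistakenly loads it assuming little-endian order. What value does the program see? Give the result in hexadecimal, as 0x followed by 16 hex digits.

0x61E8003E5D6F59D7

15517556437344643169 in 64-bit hexadecimal is 0xD7596F5D3E00E861.
Stored big-endian, the bytes at ascending addresses are D7 59 6F 5D 3E 00 E8 61.
Read back as little-endian, the first byte is least significant, giving 0x61E8003E5D6F59D7.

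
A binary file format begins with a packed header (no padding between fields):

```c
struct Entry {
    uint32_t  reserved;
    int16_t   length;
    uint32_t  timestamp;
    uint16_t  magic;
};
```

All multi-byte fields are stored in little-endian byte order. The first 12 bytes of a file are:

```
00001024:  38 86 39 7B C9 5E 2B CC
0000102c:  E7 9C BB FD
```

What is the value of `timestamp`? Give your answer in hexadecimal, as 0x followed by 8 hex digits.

`timestamp` follows `reserved` (4 B), `length` (2 B), so it starts at offset 4 + 2 = 6 and occupies 4 bytes.
Bytes at offsets 6..9: 2B CC E7 9C.
Little-endian: lowest address holds the least-significant byte.
Reassemble most-significant byte first: 9C E7 CC 2B → 0x9CE7CC2B.

0x9CE7CC2B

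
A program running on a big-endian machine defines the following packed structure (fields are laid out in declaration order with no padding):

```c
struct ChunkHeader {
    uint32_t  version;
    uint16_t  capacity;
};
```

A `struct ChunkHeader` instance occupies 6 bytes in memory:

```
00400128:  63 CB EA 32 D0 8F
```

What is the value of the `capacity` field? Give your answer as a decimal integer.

53391

`capacity` follows `version` (4 bytes), so it starts at byte offset 4 and occupies 2 bytes.
Bytes at offsets 4..5: D0 8F.
In big-endian order the high byte comes first in memory.
The bytes are already most-significant first: 0xD08F.
0xD08F = 53391.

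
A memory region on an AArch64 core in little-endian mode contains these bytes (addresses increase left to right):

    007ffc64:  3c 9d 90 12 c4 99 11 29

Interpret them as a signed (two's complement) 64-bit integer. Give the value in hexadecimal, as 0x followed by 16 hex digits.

In little-endian order the low byte comes first in memory.
Reassemble most-significant byte first: 29 11 99 C4 12 90 9D 3C → 0x291199C412909D3C.

0x291199C412909D3C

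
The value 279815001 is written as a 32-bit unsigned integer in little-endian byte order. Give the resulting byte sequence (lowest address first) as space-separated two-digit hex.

59 A3 AD 10

279815001 in hexadecimal, padded to 32 bits, is 0x10ADA359.
Split into bytes (most-significant first): 10 AD A3 59.
Little-endian stores the least-significant byte at the lowest address.
So at ascending addresses the bytes are 59 A3 AD 10.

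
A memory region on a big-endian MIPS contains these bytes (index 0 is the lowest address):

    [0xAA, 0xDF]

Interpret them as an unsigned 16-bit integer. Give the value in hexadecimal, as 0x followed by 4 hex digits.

Big-endian stores the most-significant byte at the lowest address.
The bytes are already most-significant first: 0xAADF.

0xAADF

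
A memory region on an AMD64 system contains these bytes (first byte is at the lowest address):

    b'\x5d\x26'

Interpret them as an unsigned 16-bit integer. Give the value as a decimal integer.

9821

In little-endian order the low byte comes first in memory.
Reassemble most-significant byte first: 26 5D → 0x265D.
0x265D = 9821.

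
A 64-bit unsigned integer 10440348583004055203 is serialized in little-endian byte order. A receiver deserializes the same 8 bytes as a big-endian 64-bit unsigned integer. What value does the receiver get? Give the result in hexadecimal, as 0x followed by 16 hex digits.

10440348583004055203 in 64-bit hexadecimal is 0x90E391B88D35A6A3.
Stored little-endian, the bytes at ascending addresses are A3 A6 35 8D B8 91 E3 90.
Read back as big-endian, the last byte is least significant, giving 0xA3A6358DB891E390.

0xA3A6358DB891E390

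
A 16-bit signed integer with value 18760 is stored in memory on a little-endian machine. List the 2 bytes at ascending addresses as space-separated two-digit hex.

48 49

18760 in hexadecimal, padded to 16 bits, is 0x4948.
Split into bytes (most-significant first): 49 48.
In little-endian order the low byte comes first in memory.
So at ascending addresses the bytes are 48 49.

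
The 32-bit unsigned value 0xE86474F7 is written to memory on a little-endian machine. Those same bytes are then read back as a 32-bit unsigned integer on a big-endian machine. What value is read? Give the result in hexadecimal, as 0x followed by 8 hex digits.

0xF77464E8

Stored little-endian, the bytes at ascending addresses are F7 74 64 E8.
Read back as big-endian, the last byte is least significant, giving 0xF77464E8.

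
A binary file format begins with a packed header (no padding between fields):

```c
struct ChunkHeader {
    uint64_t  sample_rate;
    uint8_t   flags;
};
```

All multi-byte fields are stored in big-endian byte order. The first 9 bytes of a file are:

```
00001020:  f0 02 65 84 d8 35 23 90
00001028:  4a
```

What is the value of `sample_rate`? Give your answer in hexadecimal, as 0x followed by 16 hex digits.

`sample_rate` is the first field, at byte offset 0, occupying 8 bytes.
Bytes at offsets 0..7: F0 02 65 84 D8 35 23 90.
Big-endian stores the most-significant byte at the lowest address.
The bytes are already most-significant first: 0xF0026584D8352390.

0xF0026584D8352390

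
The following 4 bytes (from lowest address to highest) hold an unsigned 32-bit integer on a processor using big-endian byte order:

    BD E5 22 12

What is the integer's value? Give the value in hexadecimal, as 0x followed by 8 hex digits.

Big-endian: lowest address holds the most-significant byte.
The bytes are already most-significant first: 0xBDE52212.

0xBDE52212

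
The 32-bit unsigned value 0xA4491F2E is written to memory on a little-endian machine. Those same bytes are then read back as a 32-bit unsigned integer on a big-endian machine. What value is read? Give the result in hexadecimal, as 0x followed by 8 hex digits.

0x2E1F49A4

Stored little-endian, the bytes at ascending addresses are 2E 1F 49 A4.
Read back as big-endian, the last byte is least significant, giving 0x2E1F49A4.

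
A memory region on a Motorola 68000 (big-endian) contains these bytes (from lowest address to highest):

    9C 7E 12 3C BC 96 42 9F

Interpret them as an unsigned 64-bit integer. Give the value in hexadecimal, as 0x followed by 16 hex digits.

0x9C7E123CBC96429F

Big-endian: lowest address holds the most-significant byte.
The bytes are already most-significant first: 0x9C7E123CBC96429F.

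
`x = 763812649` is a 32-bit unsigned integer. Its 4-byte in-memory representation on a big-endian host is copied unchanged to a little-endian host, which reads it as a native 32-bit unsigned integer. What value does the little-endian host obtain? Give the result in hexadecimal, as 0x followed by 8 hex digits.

763812649 in 32-bit hexadecimal is 0x2D86DB29.
Stored big-endian, the bytes at ascending addresses are 2D 86 DB 29.
Read back as little-endian, the first byte is least significant, giving 0x29DB862D.

0x29DB862D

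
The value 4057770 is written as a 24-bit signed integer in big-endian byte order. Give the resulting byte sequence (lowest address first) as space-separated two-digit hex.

4057770 in hexadecimal, padded to 24 bits, is 0x3DEAAA.
Split into bytes (most-significant first): 3D EA AA.
In big-endian order the high byte comes first in memory.
So the memory order matches the most-significant-first order: 3D EA AA.

3D EA AA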